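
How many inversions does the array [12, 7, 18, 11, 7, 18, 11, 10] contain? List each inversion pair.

Finding inversions in [12, 7, 18, 11, 7, 18, 11, 10]:

(0, 1): arr[0]=12 > arr[1]=7
(0, 3): arr[0]=12 > arr[3]=11
(0, 4): arr[0]=12 > arr[4]=7
(0, 6): arr[0]=12 > arr[6]=11
(0, 7): arr[0]=12 > arr[7]=10
(2, 3): arr[2]=18 > arr[3]=11
(2, 4): arr[2]=18 > arr[4]=7
(2, 6): arr[2]=18 > arr[6]=11
(2, 7): arr[2]=18 > arr[7]=10
(3, 4): arr[3]=11 > arr[4]=7
(3, 7): arr[3]=11 > arr[7]=10
(5, 6): arr[5]=18 > arr[6]=11
(5, 7): arr[5]=18 > arr[7]=10
(6, 7): arr[6]=11 > arr[7]=10

Total inversions: 14

The array has 14 inversion(s): (0,1), (0,3), (0,4), (0,6), (0,7), (2,3), (2,4), (2,6), (2,7), (3,4), (3,7), (5,6), (5,7), (6,7). Each pair (i,j) satisfies i < j and arr[i] > arr[j].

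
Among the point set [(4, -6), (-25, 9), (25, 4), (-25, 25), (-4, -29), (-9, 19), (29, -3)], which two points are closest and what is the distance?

Computing all pairwise distances among 7 points:

d((4, -6), (-25, 9)) = 32.6497
d((4, -6), (25, 4)) = 23.2594
d((4, -6), (-25, 25)) = 42.45
d((4, -6), (-4, -29)) = 24.3516
d((4, -6), (-9, 19)) = 28.178
d((4, -6), (29, -3)) = 25.1794
d((-25, 9), (25, 4)) = 50.2494
d((-25, 9), (-25, 25)) = 16.0
d((-25, 9), (-4, -29)) = 43.4166
d((-25, 9), (-9, 19)) = 18.868
d((-25, 9), (29, -3)) = 55.3173
d((25, 4), (-25, 25)) = 54.231
d((25, 4), (-4, -29)) = 43.9318
d((25, 4), (-9, 19)) = 37.1618
d((25, 4), (29, -3)) = 8.0623 <-- minimum
d((-25, 25), (-4, -29)) = 57.9396
d((-25, 25), (-9, 19)) = 17.088
d((-25, 25), (29, -3)) = 60.8276
d((-4, -29), (-9, 19)) = 48.2597
d((-4, -29), (29, -3)) = 42.0119
d((-9, 19), (29, -3)) = 43.909

Closest pair: (25, 4) and (29, -3) with distance 8.0623

The closest pair is (25, 4) and (29, -3) with Euclidean distance 8.0623. For 7 points, brute-force pairwise comparison is shown above. For large n, the divide-and-conquer algorithm (sort by x, recurse on halves, check the dividing strip) achieves O(n log n).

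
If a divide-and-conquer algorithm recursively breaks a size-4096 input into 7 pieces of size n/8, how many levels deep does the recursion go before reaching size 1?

For divide and conquer with division factor 8:

Problem sizes at each level:
Level 0: 4096
Level 1: 512
Level 2: 64
Level 3: 8
Level 4: 1

The root is level 0 and the size-1 base case is level 4 (the tree spans levels 0 through 4, i.e. 5 levels counting the root), so the depth is the number of divisions: log_8(4096) = 4

The recursion tree depth is log_8(4096) = 4. At each level, the problem size is divided by 8, so it takes 4 divisions to reduce to a base case of size 1. The algorithm makes 7 recursive calls at each level.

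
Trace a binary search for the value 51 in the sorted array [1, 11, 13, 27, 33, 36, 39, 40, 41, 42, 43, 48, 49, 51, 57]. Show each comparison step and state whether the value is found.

Binary search for 51 in [1, 11, 13, 27, 33, 36, 39, 40, 41, 42, 43, 48, 49, 51, 57]:

lo=0, hi=14, mid=7, arr[mid]=40 -> 40 < 51, search right half
lo=8, hi=14, mid=11, arr[mid]=48 -> 48 < 51, search right half
lo=12, hi=14, mid=13, arr[mid]=51 -> Found target at index 13!

Binary search finds 51 at index 13 after 3 comparisons. The search repeatedly halves the search space by comparing with the middle element.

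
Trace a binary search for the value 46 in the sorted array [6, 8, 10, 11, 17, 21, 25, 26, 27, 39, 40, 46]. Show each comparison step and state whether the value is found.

Binary search for 46 in [6, 8, 10, 11, 17, 21, 25, 26, 27, 39, 40, 46]:

lo=0, hi=11, mid=5, arr[mid]=21 -> 21 < 46, search right half
lo=6, hi=11, mid=8, arr[mid]=27 -> 27 < 46, search right half
lo=9, hi=11, mid=10, arr[mid]=40 -> 40 < 46, search right half
lo=11, hi=11, mid=11, arr[mid]=46 -> Found target at index 11!

Binary search finds 46 at index 11 after 4 comparisons. The search repeatedly halves the search space by comparing with the middle element.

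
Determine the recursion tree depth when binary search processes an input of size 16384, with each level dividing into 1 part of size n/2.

For divide and conquer with division factor 2:

Problem sizes at each level:
Level 0: 16384
Level 1: 8192
Level 2: 4096
Level 3: 2048
Level 4: 1024
Level 5: 512
Level 6: 256
Level 7: 128
Level 8: 64
Level 9: 32
Level 10: 16
Level 11: 8
Level 12: 4
Level 13: 2
Level 14: 1

The root is level 0 and the size-1 base case is level 14 (the tree spans levels 0 through 14, i.e. 15 levels counting the root), so the depth is the number of divisions: log_2(16384) = 14

The recursion tree depth is log_2(16384) = 14. At each level, the problem size is divided by 2, so it takes 14 divisions to reduce to a base case of size 1. The algorithm makes 1 recursive call at each level.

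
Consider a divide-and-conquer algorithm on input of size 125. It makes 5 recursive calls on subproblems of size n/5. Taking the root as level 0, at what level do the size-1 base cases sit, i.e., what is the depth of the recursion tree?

For divide and conquer with division factor 5:

Problem sizes at each level:
Level 0: 125
Level 1: 25
Level 2: 5
Level 3: 1

The root is level 0 and the size-1 base case is level 3 (the tree spans levels 0 through 3, i.e. 4 levels counting the root), so the depth is the number of divisions: log_5(125) = 3

The recursion tree depth is log_5(125) = 3. At each level, the problem size is divided by 5, so it takes 3 divisions to reduce to a base case of size 1. The algorithm makes 5 recursive calls at each level.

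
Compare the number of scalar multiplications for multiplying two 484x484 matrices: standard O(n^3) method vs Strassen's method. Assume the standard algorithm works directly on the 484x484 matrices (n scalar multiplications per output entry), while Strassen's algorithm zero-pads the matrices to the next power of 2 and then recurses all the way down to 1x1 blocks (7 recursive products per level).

Matrix multiplication for 484x484 matrices:

Strassen's algorithm requires power-of-2 dimensions. Pad 484x484 to 512x512 (next power of 2).

Standard algorithm: 484^3 = 113379904 multiplications
Strassen's algorithm: 7^(log2(512)) = 7^9 = 40353607 multiplications
Savings: 113379904 - 40353607 = 73026297 multiplications

Standard: 113379904 multiplications (484^3). Strassen: 40353607 multiplications (7^9, after padding to 512x512). Strassen reduces 8 recursive multiplications to 7 at each level.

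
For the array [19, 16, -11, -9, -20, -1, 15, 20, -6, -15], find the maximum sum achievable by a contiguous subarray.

Using Kadane's algorithm on [19, 16, -11, -9, -20, -1, 15, 20, -6, -15]:

Scanning through the array:
Position 1 (value 16): max_ending_here = 35, max_so_far = 35
Position 2 (value -11): max_ending_here = 24, max_so_far = 35
Position 3 (value -9): max_ending_here = 15, max_so_far = 35
Position 4 (value -20): max_ending_here = -5, max_so_far = 35
Position 5 (value -1): max_ending_here = -1, max_so_far = 35
Position 6 (value 15): max_ending_here = 15, max_so_far = 35
Position 7 (value 20): max_ending_here = 35, max_so_far = 35
Position 8 (value -6): max_ending_here = 29, max_so_far = 35
Position 9 (value -15): max_ending_here = 14, max_so_far = 35

Maximum subarray: [19, 16]
Maximum sum: 35

The maximum subarray is [19, 16] with sum 35. This subarray runs from index 0 to index 1.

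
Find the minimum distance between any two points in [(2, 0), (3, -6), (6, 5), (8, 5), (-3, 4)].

Computing all pairwise distances among 5 points:

d((2, 0), (3, -6)) = 6.0828
d((2, 0), (6, 5)) = 6.4031
d((2, 0), (8, 5)) = 7.8102
d((2, 0), (-3, 4)) = 6.4031
d((3, -6), (6, 5)) = 11.4018
d((3, -6), (8, 5)) = 12.083
d((3, -6), (-3, 4)) = 11.6619
d((6, 5), (8, 5)) = 2.0 <-- minimum
d((6, 5), (-3, 4)) = 9.0554
d((8, 5), (-3, 4)) = 11.0454

Closest pair: (6, 5) and (8, 5) with distance 2.0

The closest pair is (6, 5) and (8, 5) with Euclidean distance 2.0. For 5 points, brute-force pairwise comparison is shown above. For large n, the divide-and-conquer algorithm (sort by x, recurse on halves, check the dividing strip) achieves O(n log n).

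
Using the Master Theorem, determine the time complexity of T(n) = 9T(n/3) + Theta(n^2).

Master Theorem for T(n) = 9T(n/3) + O(n^2):

a = 9, b = 3, c = 2
log_b(a) = log_3(9) = 2.0000

Case 2: c = 2 = log_3(9) = 2.0000
T(n) = O(n^2 log n) = O(n^2 log n)

For T(n) = 9T(n/3) + O(n^2): log_3(9) = 2.0000. This is Case 2 of the Master Theorem (c = log_b(a), equal work at all levels), giving O(n^2 log n).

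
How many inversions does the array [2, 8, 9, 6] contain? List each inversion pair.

Finding inversions in [2, 8, 9, 6]:

(1, 3): arr[1]=8 > arr[3]=6
(2, 3): arr[2]=9 > arr[3]=6

Total inversions: 2

The array has 2 inversion(s): (1,3), (2,3). Each pair (i,j) satisfies i < j and arr[i] > arr[j].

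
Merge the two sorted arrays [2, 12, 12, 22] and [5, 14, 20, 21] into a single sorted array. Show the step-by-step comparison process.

Merging process:

Compare 2 vs 5: take 2 from left. Merged: [2]
Compare 12 vs 5: take 5 from right. Merged: [2, 5]
Compare 12 vs 14: take 12 from left. Merged: [2, 5, 12]
Compare 12 vs 14: take 12 from left. Merged: [2, 5, 12, 12]
Compare 22 vs 14: take 14 from right. Merged: [2, 5, 12, 12, 14]
Compare 22 vs 20: take 20 from right. Merged: [2, 5, 12, 12, 14, 20]
Compare 22 vs 21: take 21 from right. Merged: [2, 5, 12, 12, 14, 20, 21]
Append remaining from left: [22]. Merged: [2, 5, 12, 12, 14, 20, 21, 22]

Final merged array: [2, 5, 12, 12, 14, 20, 21, 22]
Total comparisons: 7

The merged array is [2, 5, 12, 12, 14, 20, 21, 22], requiring 7 comparisons. The merge step runs in O(n) time where n is the total number of elements.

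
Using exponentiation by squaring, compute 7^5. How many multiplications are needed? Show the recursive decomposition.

Computing 7^5 by squaring (build up from 7^1; each line after the first costs one multiplication):

7^1 = 7
7^2 = (7^1)^2 = 7^2 = 49
7^4 = (7^2)^2 = 49^2 = 2401
7^5 = 7 * 7^4 = 7 * 2401 = 16807

Result: 16807
Multiplications needed: 3 (3 lines after 7^1)

7^5 = 16807. Using exponentiation by squaring, this requires 3 multiplications. The key idea: if the exponent is even, square the half-power; if odd, multiply by the base once.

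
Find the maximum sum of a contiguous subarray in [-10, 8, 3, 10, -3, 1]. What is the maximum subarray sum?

Using Kadane's algorithm on [-10, 8, 3, 10, -3, 1]:

Scanning through the array:
Position 1 (value 8): max_ending_here = 8, max_so_far = 8
Position 2 (value 3): max_ending_here = 11, max_so_far = 11
Position 3 (value 10): max_ending_here = 21, max_so_far = 21
Position 4 (value -3): max_ending_here = 18, max_so_far = 21
Position 5 (value 1): max_ending_here = 19, max_so_far = 21

Maximum subarray: [8, 3, 10]
Maximum sum: 21

The maximum subarray is [8, 3, 10] with sum 21. This subarray runs from index 1 to index 3.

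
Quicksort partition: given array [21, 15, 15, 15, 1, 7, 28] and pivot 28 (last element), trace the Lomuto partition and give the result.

Lomuto partition with pivot = 28:

Initial array: [21, 15, 15, 15, 1, 7, 28]

arr[0]=21 <= 28: swap with position 0, array becomes [21, 15, 15, 15, 1, 7, 28]
arr[1]=15 <= 28: swap with position 1, array becomes [21, 15, 15, 15, 1, 7, 28]
arr[2]=15 <= 28: swap with position 2, array becomes [21, 15, 15, 15, 1, 7, 28]
arr[3]=15 <= 28: swap with position 3, array becomes [21, 15, 15, 15, 1, 7, 28]
arr[4]=1 <= 28: swap with position 4, array becomes [21, 15, 15, 15, 1, 7, 28]
arr[5]=7 <= 28: swap with position 5, array becomes [21, 15, 15, 15, 1, 7, 28]

Place pivot at position 6: [21, 15, 15, 15, 1, 7, 28]
Pivot position: 6

After partitioning with pivot 28, the array becomes [21, 15, 15, 15, 1, 7, 28]. The pivot is placed at index 6. All elements to the left of the pivot are <= 28, and all elements to the right are > 28.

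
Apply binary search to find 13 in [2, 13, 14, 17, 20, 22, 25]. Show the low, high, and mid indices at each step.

Binary search for 13 in [2, 13, 14, 17, 20, 22, 25]:

lo=0, hi=6, mid=3, arr[mid]=17 -> 17 > 13, search left half
lo=0, hi=2, mid=1, arr[mid]=13 -> Found target at index 1!

Binary search finds 13 at index 1 after 2 comparisons. The search repeatedly halves the search space by comparing with the middle element.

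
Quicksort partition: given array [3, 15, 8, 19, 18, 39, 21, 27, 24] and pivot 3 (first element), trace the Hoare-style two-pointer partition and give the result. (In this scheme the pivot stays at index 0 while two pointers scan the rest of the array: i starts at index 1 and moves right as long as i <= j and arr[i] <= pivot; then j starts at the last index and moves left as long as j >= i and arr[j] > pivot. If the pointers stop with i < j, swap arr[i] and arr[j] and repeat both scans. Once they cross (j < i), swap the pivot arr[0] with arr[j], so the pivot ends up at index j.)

Hoare-style two-pointer partition with pivot = 3:

Initial array: [3, 15, 8, 19, 18, 39, 21, 27, 24]

Pointers start at i = 1, j = 8.
i ends at 1, j ends at 0: the pointers have crossed (j < i), so scanning stops.

j = 0, so swapping arr[0] with arr[j] leaves the pivot at position 0: [3, 15, 8, 19, 18, 39, 21, 27, 24]
Pivot position: 0

After partitioning with pivot 3, the array becomes [3, 15, 8, 19, 18, 39, 21, 27, 24]. The pivot is placed at index 0. All elements to the left of the pivot are <= 3, and all elements to the right are > 3.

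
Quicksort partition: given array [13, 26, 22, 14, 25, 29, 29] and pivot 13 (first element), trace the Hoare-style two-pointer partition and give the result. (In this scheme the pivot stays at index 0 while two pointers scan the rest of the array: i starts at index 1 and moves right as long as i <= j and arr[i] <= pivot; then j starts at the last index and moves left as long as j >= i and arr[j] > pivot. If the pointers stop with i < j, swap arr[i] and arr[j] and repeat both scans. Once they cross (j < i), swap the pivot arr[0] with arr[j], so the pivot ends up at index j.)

Hoare-style two-pointer partition with pivot = 13:

Initial array: [13, 26, 22, 14, 25, 29, 29]

Pointers start at i = 1, j = 6.
i ends at 1, j ends at 0: the pointers have crossed (j < i), so scanning stops.

j = 0, so swapping arr[0] with arr[j] leaves the pivot at position 0: [13, 26, 22, 14, 25, 29, 29]
Pivot position: 0

After partitioning with pivot 13, the array becomes [13, 26, 22, 14, 25, 29, 29]. The pivot is placed at index 0. All elements to the left of the pivot are <= 13, and all elements to the right are > 13.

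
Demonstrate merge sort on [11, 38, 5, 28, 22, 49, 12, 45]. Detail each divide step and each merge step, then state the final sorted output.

Merge sort trace:

Split: [11, 38, 5, 28, 22, 49, 12, 45] -> [11, 38, 5, 28] and [22, 49, 12, 45]
  Split: [11, 38, 5, 28] -> [11, 38] and [5, 28]
    Split: [11, 38] -> [11] and [38]
    Merge: [11] + [38] -> [11, 38]
    Split: [5, 28] -> [5] and [28]
    Merge: [5] + [28] -> [5, 28]
  Merge: [11, 38] + [5, 28] -> [5, 11, 28, 38]
  Split: [22, 49, 12, 45] -> [22, 49] and [12, 45]
    Split: [22, 49] -> [22] and [49]
    Merge: [22] + [49] -> [22, 49]
    Split: [12, 45] -> [12] and [45]
    Merge: [12] + [45] -> [12, 45]
  Merge: [22, 49] + [12, 45] -> [12, 22, 45, 49]
Merge: [5, 11, 28, 38] + [12, 22, 45, 49] -> [5, 11, 12, 22, 28, 38, 45, 49]

Final sorted array: [5, 11, 12, 22, 28, 38, 45, 49]

The merge sort proceeds by recursively splitting the array and merging sorted halves.
After all merges, the sorted array is [5, 11, 12, 22, 28, 38, 45, 49].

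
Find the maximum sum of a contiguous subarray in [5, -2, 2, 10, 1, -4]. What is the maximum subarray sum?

Using Kadane's algorithm on [5, -2, 2, 10, 1, -4]:

Scanning through the array:
Position 1 (value -2): max_ending_here = 3, max_so_far = 5
Position 2 (value 2): max_ending_here = 5, max_so_far = 5
Position 3 (value 10): max_ending_here = 15, max_so_far = 15
Position 4 (value 1): max_ending_here = 16, max_so_far = 16
Position 5 (value -4): max_ending_here = 12, max_so_far = 16

Maximum subarray: [5, -2, 2, 10, 1]
Maximum sum: 16

The maximum subarray is [5, -2, 2, 10, 1] with sum 16. This subarray runs from index 0 to index 4.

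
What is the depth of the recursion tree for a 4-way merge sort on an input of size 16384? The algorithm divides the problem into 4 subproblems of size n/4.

For divide and conquer with division factor 4:

Problem sizes at each level:
Level 0: 16384
Level 1: 4096
Level 2: 1024
Level 3: 256
Level 4: 64
Level 5: 16
Level 6: 4
Level 7: 1

The root is level 0 and the size-1 base case is level 7 (the tree spans levels 0 through 7, i.e. 8 levels counting the root), so the depth is the number of divisions: log_4(16384) = 7

The recursion tree depth is log_4(16384) = 7. At each level, the problem size is divided by 4, so it takes 7 divisions to reduce to a base case of size 1. The algorithm makes 4 recursive calls at each level.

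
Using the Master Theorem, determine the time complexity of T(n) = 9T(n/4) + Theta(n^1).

Master Theorem for T(n) = 9T(n/4) + O(n^1):

a = 9, b = 4, c = 1
log_b(a) = log_4(9) = 1.5850

Case 1: c = 1 < log_4(9) = 1.5850
T(n) = O(n^(log_4 9))

For T(n) = 9T(n/4) + O(n^1): log_4(9) = 1.5850. This is Case 1 of the Master Theorem (c < log_b(a), work dominated by leaves), giving O(n^(log_4 9)).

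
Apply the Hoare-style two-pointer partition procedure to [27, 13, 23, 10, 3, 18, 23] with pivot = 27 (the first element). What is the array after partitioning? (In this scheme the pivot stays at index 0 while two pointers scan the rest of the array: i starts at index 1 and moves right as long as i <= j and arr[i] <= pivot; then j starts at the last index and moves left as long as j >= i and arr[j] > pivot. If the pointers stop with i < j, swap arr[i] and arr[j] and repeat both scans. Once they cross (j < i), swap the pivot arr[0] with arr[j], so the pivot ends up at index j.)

Hoare-style two-pointer partition with pivot = 27:

Initial array: [27, 13, 23, 10, 3, 18, 23]

Pointers start at i = 1, j = 6.
i ends at 7, j ends at 6: the pointers have crossed (j < i), so scanning stops.

Swap pivot arr[0] with arr[6] to place pivot at position 6: [23, 13, 23, 10, 3, 18, 27]
Pivot position: 6

After partitioning with pivot 27, the array becomes [23, 13, 23, 10, 3, 18, 27]. The pivot is placed at index 6. All elements to the left of the pivot are <= 27, and all elements to the right are > 27.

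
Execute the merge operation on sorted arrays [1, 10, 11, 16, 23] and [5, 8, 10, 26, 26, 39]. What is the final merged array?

Merging process:

Compare 1 vs 5: take 1 from left. Merged: [1]
Compare 10 vs 5: take 5 from right. Merged: [1, 5]
Compare 10 vs 8: take 8 from right. Merged: [1, 5, 8]
Compare 10 vs 10: take 10 from left. Merged: [1, 5, 8, 10]
Compare 11 vs 10: take 10 from right. Merged: [1, 5, 8, 10, 10]
Compare 11 vs 26: take 11 from left. Merged: [1, 5, 8, 10, 10, 11]
Compare 16 vs 26: take 16 from left. Merged: [1, 5, 8, 10, 10, 11, 16]
Compare 23 vs 26: take 23 from left. Merged: [1, 5, 8, 10, 10, 11, 16, 23]
Append remaining from right: [26, 26, 39]. Merged: [1, 5, 8, 10, 10, 11, 16, 23, 26, 26, 39]

Final merged array: [1, 5, 8, 10, 10, 11, 16, 23, 26, 26, 39]
Total comparisons: 8

The merged array is [1, 5, 8, 10, 10, 11, 16, 23, 26, 26, 39], requiring 8 comparisons. The merge step runs in O(n) time where n is the total number of elements.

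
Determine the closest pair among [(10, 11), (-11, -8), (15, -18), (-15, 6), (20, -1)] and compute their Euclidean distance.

Computing all pairwise distances among 5 points:

d((10, 11), (-11, -8)) = 28.3196
d((10, 11), (15, -18)) = 29.4279
d((10, 11), (-15, 6)) = 25.4951
d((10, 11), (20, -1)) = 15.6205
d((-11, -8), (15, -18)) = 27.8568
d((-11, -8), (-15, 6)) = 14.5602 <-- minimum
d((-11, -8), (20, -1)) = 31.7805
d((15, -18), (-15, 6)) = 38.4187
d((15, -18), (20, -1)) = 17.72
d((-15, 6), (20, -1)) = 35.6931

Closest pair: (-11, -8) and (-15, 6) with distance 14.5602

The closest pair is (-11, -8) and (-15, 6) with Euclidean distance 14.5602. For 5 points, brute-force pairwise comparison is shown above. For large n, the divide-and-conquer algorithm (sort by x, recurse on halves, check the dividing strip) achieves O(n log n).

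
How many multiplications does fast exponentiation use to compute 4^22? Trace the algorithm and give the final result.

Computing 4^22 by squaring (build up from 4^1; each line after the first costs one multiplication):

4^1 = 4
4^2 = (4^1)^2 = 4^2 = 16
4^4 = (4^2)^2 = 16^2 = 256
4^5 = 4 * 4^4 = 4 * 256 = 1024
4^10 = (4^5)^2 = 1024^2 = 1048576
4^11 = 4 * 4^10 = 4 * 1048576 = 4194304
4^22 = (4^11)^2 = 4194304^2 = 17592186044416

Result: 17592186044416
Multiplications needed: 6 (6 lines after 4^1)

4^22 = 17592186044416. Using exponentiation by squaring, this requires 6 multiplications. The key idea: if the exponent is even, square the half-power; if odd, multiply by the base once.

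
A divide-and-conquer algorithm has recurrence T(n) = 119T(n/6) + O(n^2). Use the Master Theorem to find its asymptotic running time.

Master Theorem for T(n) = 119T(n/6) + O(n^2):

a = 119, b = 6, c = 2
log_b(a) = log_6(119) = 2.6673

Case 1: c = 2 < log_6(119) = 2.6673
T(n) = O(n^(log_6 119))

For T(n) = 119T(n/6) + O(n^2): log_6(119) = 2.6673. This is Case 1 of the Master Theorem (c < log_b(a), work dominated by leaves), giving O(n^(log_6 119)).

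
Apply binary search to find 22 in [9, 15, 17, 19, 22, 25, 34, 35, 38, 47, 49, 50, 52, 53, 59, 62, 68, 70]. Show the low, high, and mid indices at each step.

Binary search for 22 in [9, 15, 17, 19, 22, 25, 34, 35, 38, 47, 49, 50, 52, 53, 59, 62, 68, 70]:

lo=0, hi=17, mid=8, arr[mid]=38 -> 38 > 22, search left half
lo=0, hi=7, mid=3, arr[mid]=19 -> 19 < 22, search right half
lo=4, hi=7, mid=5, arr[mid]=25 -> 25 > 22, search left half
lo=4, hi=4, mid=4, arr[mid]=22 -> Found target at index 4!

Binary search finds 22 at index 4 after 4 comparisons. The search repeatedly halves the search space by comparing with the middle element.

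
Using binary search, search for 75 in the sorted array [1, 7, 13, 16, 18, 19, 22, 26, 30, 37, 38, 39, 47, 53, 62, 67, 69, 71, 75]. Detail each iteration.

Binary search for 75 in [1, 7, 13, 16, 18, 19, 22, 26, 30, 37, 38, 39, 47, 53, 62, 67, 69, 71, 75]:

lo=0, hi=18, mid=9, arr[mid]=37 -> 37 < 75, search right half
lo=10, hi=18, mid=14, arr[mid]=62 -> 62 < 75, search right half
lo=15, hi=18, mid=16, arr[mid]=69 -> 69 < 75, search right half
lo=17, hi=18, mid=17, arr[mid]=71 -> 71 < 75, search right half
lo=18, hi=18, mid=18, arr[mid]=75 -> Found target at index 18!

Binary search finds 75 at index 18 after 5 comparisons. The search repeatedly halves the search space by comparing with the middle element.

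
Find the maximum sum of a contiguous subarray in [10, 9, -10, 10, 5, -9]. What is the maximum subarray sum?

Using Kadane's algorithm on [10, 9, -10, 10, 5, -9]:

Scanning through the array:
Position 1 (value 9): max_ending_here = 19, max_so_far = 19
Position 2 (value -10): max_ending_here = 9, max_so_far = 19
Position 3 (value 10): max_ending_here = 19, max_so_far = 19
Position 4 (value 5): max_ending_here = 24, max_so_far = 24
Position 5 (value -9): max_ending_here = 15, max_so_far = 24

Maximum subarray: [10, 9, -10, 10, 5]
Maximum sum: 24

The maximum subarray is [10, 9, -10, 10, 5] with sum 24. This subarray runs from index 0 to index 4.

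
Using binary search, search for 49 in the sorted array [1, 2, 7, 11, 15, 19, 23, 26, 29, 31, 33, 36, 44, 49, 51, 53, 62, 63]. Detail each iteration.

Binary search for 49 in [1, 2, 7, 11, 15, 19, 23, 26, 29, 31, 33, 36, 44, 49, 51, 53, 62, 63]:

lo=0, hi=17, mid=8, arr[mid]=29 -> 29 < 49, search right half
lo=9, hi=17, mid=13, arr[mid]=49 -> Found target at index 13!

Binary search finds 49 at index 13 after 2 comparisons. The search repeatedly halves the search space by comparing with the middle element.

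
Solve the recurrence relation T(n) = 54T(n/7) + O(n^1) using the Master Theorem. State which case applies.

Master Theorem for T(n) = 54T(n/7) + O(n^1):

a = 54, b = 7, c = 1
log_b(a) = log_7(54) = 2.0499

Case 1: c = 1 < log_7(54) = 2.0499
T(n) = O(n^(log_7 54))

For T(n) = 54T(n/7) + O(n^1): log_7(54) = 2.0499. This is Case 1 of the Master Theorem (c < log_b(a), work dominated by leaves), giving O(n^(log_7 54)).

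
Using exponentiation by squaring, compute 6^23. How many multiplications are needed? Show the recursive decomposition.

Computing 6^23 by squaring (build up from 6^1; each line after the first costs one multiplication):

6^1 = 6
6^2 = (6^1)^2 = 6^2 = 36
6^4 = (6^2)^2 = 36^2 = 1296
6^5 = 6 * 6^4 = 6 * 1296 = 7776
6^10 = (6^5)^2 = 7776^2 = 60466176
6^11 = 6 * 6^10 = 6 * 60466176 = 362797056
6^22 = (6^11)^2 = 362797056^2 = 131621703842267136
6^23 = 6 * 6^22 = 6 * 131621703842267136 = 789730223053602816

Result: 789730223053602816
Multiplications needed: 7 (7 lines after 6^1)

6^23 = 789730223053602816. Using exponentiation by squaring, this requires 7 multiplications. The key idea: if the exponent is even, square the half-power; if odd, multiply by the base once.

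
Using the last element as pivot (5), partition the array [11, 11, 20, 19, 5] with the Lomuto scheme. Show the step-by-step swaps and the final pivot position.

Lomuto partition with pivot = 5:

Initial array: [11, 11, 20, 19, 5]

arr[0]=11 > 5: no swap
arr[1]=11 > 5: no swap
arr[2]=20 > 5: no swap
arr[3]=19 > 5: no swap

Place pivot at position 0: [5, 11, 20, 19, 11]
Pivot position: 0

After partitioning with pivot 5, the array becomes [5, 11, 20, 19, 11]. The pivot is placed at index 0. All elements to the left of the pivot are <= 5, and all elements to the right are > 5.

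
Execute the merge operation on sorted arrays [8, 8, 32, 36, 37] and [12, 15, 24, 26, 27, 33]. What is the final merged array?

Merging process:

Compare 8 vs 12: take 8 from left. Merged: [8]
Compare 8 vs 12: take 8 from left. Merged: [8, 8]
Compare 32 vs 12: take 12 from right. Merged: [8, 8, 12]
Compare 32 vs 15: take 15 from right. Merged: [8, 8, 12, 15]
Compare 32 vs 24: take 24 from right. Merged: [8, 8, 12, 15, 24]
Compare 32 vs 26: take 26 from right. Merged: [8, 8, 12, 15, 24, 26]
Compare 32 vs 27: take 27 from right. Merged: [8, 8, 12, 15, 24, 26, 27]
Compare 32 vs 33: take 32 from left. Merged: [8, 8, 12, 15, 24, 26, 27, 32]
Compare 36 vs 33: take 33 from right. Merged: [8, 8, 12, 15, 24, 26, 27, 32, 33]
Append remaining from left: [36, 37]. Merged: [8, 8, 12, 15, 24, 26, 27, 32, 33, 36, 37]

Final merged array: [8, 8, 12, 15, 24, 26, 27, 32, 33, 36, 37]
Total comparisons: 9

The merged array is [8, 8, 12, 15, 24, 26, 27, 32, 33, 36, 37], requiring 9 comparisons. The merge step runs in O(n) time where n is the total number of elements.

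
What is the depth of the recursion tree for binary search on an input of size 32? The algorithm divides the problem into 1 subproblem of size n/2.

For divide and conquer with division factor 2:

Problem sizes at each level:
Level 0: 32
Level 1: 16
Level 2: 8
Level 3: 4
Level 4: 2
Level 5: 1

The root is level 0 and the size-1 base case is level 5 (the tree spans levels 0 through 5, i.e. 6 levels counting the root), so the depth is the number of divisions: log_2(32) = 5

The recursion tree depth is log_2(32) = 5. At each level, the problem size is divided by 2, so it takes 5 divisions to reduce to a base case of size 1. The algorithm makes 1 recursive call at each level.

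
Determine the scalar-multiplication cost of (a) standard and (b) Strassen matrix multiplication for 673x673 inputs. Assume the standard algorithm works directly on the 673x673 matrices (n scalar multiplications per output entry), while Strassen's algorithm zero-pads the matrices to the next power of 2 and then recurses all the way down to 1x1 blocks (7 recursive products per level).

Matrix multiplication for 673x673 matrices:

Strassen's algorithm requires power-of-2 dimensions. Pad 673x673 to 1024x1024 (next power of 2).

Standard algorithm: 673^3 = 304821217 multiplications
Strassen's algorithm: 7^(log2(1024)) = 7^10 = 282475249 multiplications
Savings: 304821217 - 282475249 = 22345968 multiplications

Standard: 304821217 multiplications (673^3). Strassen: 282475249 multiplications (7^10, after padding to 1024x1024). Strassen reduces 8 recursive multiplications to 7 at each level.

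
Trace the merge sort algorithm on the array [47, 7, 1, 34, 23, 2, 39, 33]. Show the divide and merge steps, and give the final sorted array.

Merge sort trace:

Split: [47, 7, 1, 34, 23, 2, 39, 33] -> [47, 7, 1, 34] and [23, 2, 39, 33]
  Split: [47, 7, 1, 34] -> [47, 7] and [1, 34]
    Split: [47, 7] -> [47] and [7]
    Merge: [47] + [7] -> [7, 47]
    Split: [1, 34] -> [1] and [34]
    Merge: [1] + [34] -> [1, 34]
  Merge: [7, 47] + [1, 34] -> [1, 7, 34, 47]
  Split: [23, 2, 39, 33] -> [23, 2] and [39, 33]
    Split: [23, 2] -> [23] and [2]
    Merge: [23] + [2] -> [2, 23]
    Split: [39, 33] -> [39] and [33]
    Merge: [39] + [33] -> [33, 39]
  Merge: [2, 23] + [33, 39] -> [2, 23, 33, 39]
Merge: [1, 7, 34, 47] + [2, 23, 33, 39] -> [1, 2, 7, 23, 33, 34, 39, 47]

Final sorted array: [1, 2, 7, 23, 33, 34, 39, 47]

The merge sort proceeds by recursively splitting the array and merging sorted halves.
After all merges, the sorted array is [1, 2, 7, 23, 33, 34, 39, 47].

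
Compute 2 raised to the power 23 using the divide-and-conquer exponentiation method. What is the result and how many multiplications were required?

Computing 2^23 by squaring (build up from 2^1; each line after the first costs one multiplication):

2^1 = 2
2^2 = (2^1)^2 = 2^2 = 4
2^4 = (2^2)^2 = 4^2 = 16
2^5 = 2 * 2^4 = 2 * 16 = 32
2^10 = (2^5)^2 = 32^2 = 1024
2^11 = 2 * 2^10 = 2 * 1024 = 2048
2^22 = (2^11)^2 = 2048^2 = 4194304
2^23 = 2 * 2^22 = 2 * 4194304 = 8388608

Result: 8388608
Multiplications needed: 7 (7 lines after 2^1)

2^23 = 8388608. Using exponentiation by squaring, this requires 7 multiplications. The key idea: if the exponent is even, square the half-power; if odd, multiply by the base once.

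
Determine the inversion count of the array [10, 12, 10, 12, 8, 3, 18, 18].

Finding inversions in [10, 12, 10, 12, 8, 3, 18, 18]:

(0, 4): arr[0]=10 > arr[4]=8
(0, 5): arr[0]=10 > arr[5]=3
(1, 2): arr[1]=12 > arr[2]=10
(1, 4): arr[1]=12 > arr[4]=8
(1, 5): arr[1]=12 > arr[5]=3
(2, 4): arr[2]=10 > arr[4]=8
(2, 5): arr[2]=10 > arr[5]=3
(3, 4): arr[3]=12 > arr[4]=8
(3, 5): arr[3]=12 > arr[5]=3
(4, 5): arr[4]=8 > arr[5]=3

Total inversions: 10

The array has 10 inversion(s): (0,4), (0,5), (1,2), (1,4), (1,5), (2,4), (2,5), (3,4), (3,5), (4,5). Each pair (i,j) satisfies i < j and arr[i] > arr[j].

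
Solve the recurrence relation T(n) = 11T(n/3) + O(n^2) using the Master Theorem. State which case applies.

Master Theorem for T(n) = 11T(n/3) + O(n^2):

a = 11, b = 3, c = 2
log_b(a) = log_3(11) = 2.1827

Case 1: c = 2 < log_3(11) = 2.1827
T(n) = O(n^(log_3 11))

For T(n) = 11T(n/3) + O(n^2): log_3(11) = 2.1827. This is Case 1 of the Master Theorem (c < log_b(a), work dominated by leaves), giving O(n^(log_3 11)).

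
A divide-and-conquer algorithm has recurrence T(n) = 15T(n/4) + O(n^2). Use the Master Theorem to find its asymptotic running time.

Master Theorem for T(n) = 15T(n/4) + O(n^2):

a = 15, b = 4, c = 2
log_b(a) = log_4(15) = 1.9534

Case 3: c = 2 > log_4(15) = 1.9534
T(n) = O(n^2) = O(n^2)

For T(n) = 15T(n/4) + O(n^2): log_4(15) = 1.9534. This is Case 3 of the Master Theorem (c > log_b(a), work dominated by root), giving O(n^2).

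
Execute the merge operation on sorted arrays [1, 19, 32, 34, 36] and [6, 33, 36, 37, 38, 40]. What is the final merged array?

Merging process:

Compare 1 vs 6: take 1 from left. Merged: [1]
Compare 19 vs 6: take 6 from right. Merged: [1, 6]
Compare 19 vs 33: take 19 from left. Merged: [1, 6, 19]
Compare 32 vs 33: take 32 from left. Merged: [1, 6, 19, 32]
Compare 34 vs 33: take 33 from right. Merged: [1, 6, 19, 32, 33]
Compare 34 vs 36: take 34 from left. Merged: [1, 6, 19, 32, 33, 34]
Compare 36 vs 36: take 36 from left. Merged: [1, 6, 19, 32, 33, 34, 36]
Append remaining from right: [36, 37, 38, 40]. Merged: [1, 6, 19, 32, 33, 34, 36, 36, 37, 38, 40]

Final merged array: [1, 6, 19, 32, 33, 34, 36, 36, 37, 38, 40]
Total comparisons: 7

The merged array is [1, 6, 19, 32, 33, 34, 36, 36, 37, 38, 40], requiring 7 comparisons. The merge step runs in O(n) time where n is the total number of elements.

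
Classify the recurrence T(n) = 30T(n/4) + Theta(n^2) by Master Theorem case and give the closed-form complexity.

Master Theorem for T(n) = 30T(n/4) + O(n^2):

a = 30, b = 4, c = 2
log_b(a) = log_4(30) = 2.4534

Case 1: c = 2 < log_4(30) = 2.4534
T(n) = O(n^(log_4 30))

For T(n) = 30T(n/4) + O(n^2): log_4(30) = 2.4534. This is Case 1 of the Master Theorem (c < log_b(a), work dominated by leaves), giving O(n^(log_4 30)).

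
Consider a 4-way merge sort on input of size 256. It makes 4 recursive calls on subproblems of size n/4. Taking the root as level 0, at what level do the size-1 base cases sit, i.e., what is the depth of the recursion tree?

For divide and conquer with division factor 4:

Problem sizes at each level:
Level 0: 256
Level 1: 64
Level 2: 16
Level 3: 4
Level 4: 1

The root is level 0 and the size-1 base case is level 4 (the tree spans levels 0 through 4, i.e. 5 levels counting the root), so the depth is the number of divisions: log_4(256) = 4

The recursion tree depth is log_4(256) = 4. At each level, the problem size is divided by 4, so it takes 4 divisions to reduce to a base case of size 1. The algorithm makes 4 recursive calls at each level.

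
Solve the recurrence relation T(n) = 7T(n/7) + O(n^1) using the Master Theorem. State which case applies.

Master Theorem for T(n) = 7T(n/7) + O(n^1):

a = 7, b = 7, c = 1
log_b(a) = log_7(7) = 1.0000

Case 2: c = 1 = log_7(7) = 1.0000
T(n) = O(n^1 log n) = O(n log n)

For T(n) = 7T(n/7) + O(n^1): log_7(7) = 1.0000. This is Case 2 of the Master Theorem (c = log_b(a), equal work at all levels), giving O(n log n).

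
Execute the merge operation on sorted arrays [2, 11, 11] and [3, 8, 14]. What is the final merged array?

Merging process:

Compare 2 vs 3: take 2 from left. Merged: [2]
Compare 11 vs 3: take 3 from right. Merged: [2, 3]
Compare 11 vs 8: take 8 from right. Merged: [2, 3, 8]
Compare 11 vs 14: take 11 from left. Merged: [2, 3, 8, 11]
Compare 11 vs 14: take 11 from left. Merged: [2, 3, 8, 11, 11]
Append remaining from right: [14]. Merged: [2, 3, 8, 11, 11, 14]

Final merged array: [2, 3, 8, 11, 11, 14]
Total comparisons: 5

The merged array is [2, 3, 8, 11, 11, 14], requiring 5 comparisons. The merge step runs in O(n) time where n is the total number of elements.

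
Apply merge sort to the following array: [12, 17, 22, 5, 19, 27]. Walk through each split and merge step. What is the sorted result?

Merge sort trace:

Split: [12, 17, 22, 5, 19, 27] -> [12, 17, 22] and [5, 19, 27]
  Split: [12, 17, 22] -> [12] and [17, 22]
    Split: [17, 22] -> [17] and [22]
    Merge: [17] + [22] -> [17, 22]
  Merge: [12] + [17, 22] -> [12, 17, 22]
  Split: [5, 19, 27] -> [5] and [19, 27]
    Split: [19, 27] -> [19] and [27]
    Merge: [19] + [27] -> [19, 27]
  Merge: [5] + [19, 27] -> [5, 19, 27]
Merge: [12, 17, 22] + [5, 19, 27] -> [5, 12, 17, 19, 22, 27]

Final sorted array: [5, 12, 17, 19, 22, 27]

The merge sort proceeds by recursively splitting the array and merging sorted halves.
After all merges, the sorted array is [5, 12, 17, 19, 22, 27].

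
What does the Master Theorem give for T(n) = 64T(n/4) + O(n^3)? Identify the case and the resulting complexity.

Master Theorem for T(n) = 64T(n/4) + O(n^3):

a = 64, b = 4, c = 3
log_b(a) = log_4(64) = 3.0000

Case 2: c = 3 = log_4(64) = 3.0000
T(n) = O(n^3 log n) = O(n^3 log n)

For T(n) = 64T(n/4) + O(n^3): log_4(64) = 3.0000. This is Case 2 of the Master Theorem (c = log_b(a), equal work at all levels), giving O(n^3 log n).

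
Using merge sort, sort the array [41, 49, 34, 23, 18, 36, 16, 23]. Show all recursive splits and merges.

Merge sort trace:

Split: [41, 49, 34, 23, 18, 36, 16, 23] -> [41, 49, 34, 23] and [18, 36, 16, 23]
  Split: [41, 49, 34, 23] -> [41, 49] and [34, 23]
    Split: [41, 49] -> [41] and [49]
    Merge: [41] + [49] -> [41, 49]
    Split: [34, 23] -> [34] and [23]
    Merge: [34] + [23] -> [23, 34]
  Merge: [41, 49] + [23, 34] -> [23, 34, 41, 49]
  Split: [18, 36, 16, 23] -> [18, 36] and [16, 23]
    Split: [18, 36] -> [18] and [36]
    Merge: [18] + [36] -> [18, 36]
    Split: [16, 23] -> [16] and [23]
    Merge: [16] + [23] -> [16, 23]
  Merge: [18, 36] + [16, 23] -> [16, 18, 23, 36]
Merge: [23, 34, 41, 49] + [16, 18, 23, 36] -> [16, 18, 23, 23, 34, 36, 41, 49]

Final sorted array: [16, 18, 23, 23, 34, 36, 41, 49]

The merge sort proceeds by recursively splitting the array and merging sorted halves.
After all merges, the sorted array is [16, 18, 23, 23, 34, 36, 41, 49].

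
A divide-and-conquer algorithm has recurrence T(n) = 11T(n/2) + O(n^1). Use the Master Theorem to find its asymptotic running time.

Master Theorem for T(n) = 11T(n/2) + O(n^1):

a = 11, b = 2, c = 1
log_b(a) = log_2(11) = 3.4594

Case 1: c = 1 < log_2(11) = 3.4594
T(n) = O(n^(log_2 11))

For T(n) = 11T(n/2) + O(n^1): log_2(11) = 3.4594. This is Case 1 of the Master Theorem (c < log_b(a), work dominated by leaves), giving O(n^(log_2 11)).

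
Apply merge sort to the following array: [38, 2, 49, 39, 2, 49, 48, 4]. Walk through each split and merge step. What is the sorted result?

Merge sort trace:

Split: [38, 2, 49, 39, 2, 49, 48, 4] -> [38, 2, 49, 39] and [2, 49, 48, 4]
  Split: [38, 2, 49, 39] -> [38, 2] and [49, 39]
    Split: [38, 2] -> [38] and [2]
    Merge: [38] + [2] -> [2, 38]
    Split: [49, 39] -> [49] and [39]
    Merge: [49] + [39] -> [39, 49]
  Merge: [2, 38] + [39, 49] -> [2, 38, 39, 49]
  Split: [2, 49, 48, 4] -> [2, 49] and [48, 4]
    Split: [2, 49] -> [2] and [49]
    Merge: [2] + [49] -> [2, 49]
    Split: [48, 4] -> [48] and [4]
    Merge: [48] + [4] -> [4, 48]
  Merge: [2, 49] + [4, 48] -> [2, 4, 48, 49]
Merge: [2, 38, 39, 49] + [2, 4, 48, 49] -> [2, 2, 4, 38, 39, 48, 49, 49]

Final sorted array: [2, 2, 4, 38, 39, 48, 49, 49]

The merge sort proceeds by recursively splitting the array and merging sorted halves.
After all merges, the sorted array is [2, 2, 4, 38, 39, 48, 49, 49].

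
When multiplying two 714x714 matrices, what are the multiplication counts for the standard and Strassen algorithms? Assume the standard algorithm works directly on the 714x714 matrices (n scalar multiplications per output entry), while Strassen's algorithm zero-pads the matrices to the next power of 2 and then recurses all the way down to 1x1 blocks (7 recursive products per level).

Matrix multiplication for 714x714 matrices:

Strassen's algorithm requires power-of-2 dimensions. Pad 714x714 to 1024x1024 (next power of 2).

Standard algorithm: 714^3 = 363994344 multiplications
Strassen's algorithm: 7^(log2(1024)) = 7^10 = 282475249 multiplications
Savings: 363994344 - 282475249 = 81519095 multiplications

Standard: 363994344 multiplications (714^3). Strassen: 282475249 multiplications (7^10, after padding to 1024x1024). Strassen reduces 8 recursive multiplications to 7 at each level.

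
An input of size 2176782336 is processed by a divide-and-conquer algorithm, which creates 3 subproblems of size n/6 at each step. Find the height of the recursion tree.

For divide and conquer with division factor 6:

Problem sizes at each level:
Level 0: 2176782336
Level 1: 362797056
Level 2: 60466176
Level 3: 10077696
Level 4: 1679616
Level 5: 279936
Level 6: 46656
Level 7: 7776
Level 8: 1296
Level 9: 216
Level 10: 36
Level 11: 6
Level 12: 1

The root is level 0 and the size-1 base case is level 12 (the tree spans levels 0 through 12, i.e. 13 levels counting the root), so the depth is the number of divisions: log_6(2176782336) = 12

The recursion tree depth is log_6(2176782336) = 12. At each level, the problem size is divided by 6, so it takes 12 divisions to reduce to a base case of size 1. The algorithm makes 3 recursive calls at each level.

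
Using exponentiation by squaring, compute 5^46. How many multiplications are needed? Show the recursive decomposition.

Computing 5^46 by squaring (build up from 5^1; each line after the first costs one multiplication):

5^1 = 5
5^2 = (5^1)^2 = 5^2 = 25
5^4 = (5^2)^2 = 25^2 = 625
5^5 = 5 * 5^4 = 5 * 625 = 3125
5^10 = (5^5)^2 = 3125^2 = 9765625
5^11 = 5 * 5^10 = 5 * 9765625 = 48828125
5^22 = (5^11)^2 = 48828125^2 = 2384185791015625
5^23 = 5 * 5^22 = 5 * 2384185791015625 = 11920928955078125
5^46 = (5^23)^2 = 11920928955078125^2 = 142108547152020037174224853515625

Result: 142108547152020037174224853515625
Multiplications needed: 8 (8 lines after 5^1)

5^46 = 142108547152020037174224853515625. Using exponentiation by squaring, this requires 8 multiplications. The key idea: if the exponent is even, square the half-power; if odd, multiply by the base once.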